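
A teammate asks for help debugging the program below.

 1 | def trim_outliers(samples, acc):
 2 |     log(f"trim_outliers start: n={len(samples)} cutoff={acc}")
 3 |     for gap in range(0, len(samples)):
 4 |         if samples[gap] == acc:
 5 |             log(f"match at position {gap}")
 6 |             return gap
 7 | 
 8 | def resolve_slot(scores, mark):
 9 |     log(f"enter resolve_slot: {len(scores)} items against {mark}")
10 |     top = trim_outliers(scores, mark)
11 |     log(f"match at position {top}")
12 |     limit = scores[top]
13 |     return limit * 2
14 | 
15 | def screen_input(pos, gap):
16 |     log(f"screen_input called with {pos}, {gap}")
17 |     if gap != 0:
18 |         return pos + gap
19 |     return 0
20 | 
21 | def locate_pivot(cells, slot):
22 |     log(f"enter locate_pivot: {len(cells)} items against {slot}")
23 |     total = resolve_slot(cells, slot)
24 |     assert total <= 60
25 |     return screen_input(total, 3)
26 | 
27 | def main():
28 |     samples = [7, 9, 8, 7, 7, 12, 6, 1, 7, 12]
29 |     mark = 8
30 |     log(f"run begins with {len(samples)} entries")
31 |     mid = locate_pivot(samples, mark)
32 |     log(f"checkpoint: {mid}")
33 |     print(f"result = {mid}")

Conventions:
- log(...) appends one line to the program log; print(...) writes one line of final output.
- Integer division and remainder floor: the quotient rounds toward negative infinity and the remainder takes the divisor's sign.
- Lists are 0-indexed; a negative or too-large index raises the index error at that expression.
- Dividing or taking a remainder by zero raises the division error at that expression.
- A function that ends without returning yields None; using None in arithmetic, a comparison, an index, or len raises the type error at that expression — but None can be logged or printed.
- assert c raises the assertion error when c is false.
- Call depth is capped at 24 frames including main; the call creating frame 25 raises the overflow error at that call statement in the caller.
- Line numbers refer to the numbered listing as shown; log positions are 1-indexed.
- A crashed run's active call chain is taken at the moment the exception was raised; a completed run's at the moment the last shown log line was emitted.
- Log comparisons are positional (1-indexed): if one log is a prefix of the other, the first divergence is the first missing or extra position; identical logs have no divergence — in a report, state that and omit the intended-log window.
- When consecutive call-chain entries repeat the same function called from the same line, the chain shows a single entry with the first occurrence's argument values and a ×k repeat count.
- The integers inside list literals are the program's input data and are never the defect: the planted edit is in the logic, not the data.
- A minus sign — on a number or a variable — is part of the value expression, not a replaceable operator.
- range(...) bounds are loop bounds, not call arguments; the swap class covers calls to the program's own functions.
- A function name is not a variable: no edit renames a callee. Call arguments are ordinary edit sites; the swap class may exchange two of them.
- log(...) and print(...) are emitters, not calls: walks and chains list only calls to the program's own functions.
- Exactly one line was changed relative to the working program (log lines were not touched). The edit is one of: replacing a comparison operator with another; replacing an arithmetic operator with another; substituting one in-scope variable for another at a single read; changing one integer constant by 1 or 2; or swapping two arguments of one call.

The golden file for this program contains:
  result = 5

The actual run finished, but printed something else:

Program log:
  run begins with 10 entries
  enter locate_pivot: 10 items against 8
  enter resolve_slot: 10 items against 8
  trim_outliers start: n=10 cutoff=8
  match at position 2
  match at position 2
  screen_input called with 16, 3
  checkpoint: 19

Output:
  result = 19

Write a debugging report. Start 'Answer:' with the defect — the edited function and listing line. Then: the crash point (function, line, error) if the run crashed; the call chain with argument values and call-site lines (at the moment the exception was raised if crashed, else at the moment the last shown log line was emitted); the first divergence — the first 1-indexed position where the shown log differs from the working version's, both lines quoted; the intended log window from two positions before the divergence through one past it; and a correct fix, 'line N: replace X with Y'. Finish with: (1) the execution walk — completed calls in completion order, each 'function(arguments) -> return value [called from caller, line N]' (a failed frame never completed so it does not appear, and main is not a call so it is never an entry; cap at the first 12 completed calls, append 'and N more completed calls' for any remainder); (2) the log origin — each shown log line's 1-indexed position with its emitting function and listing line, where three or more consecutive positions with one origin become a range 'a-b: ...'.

Answer: the defect is in screen_input at line 18.
Key observation: The earliest visible damage is log position 8 — 'checkpoint: 19' rather than the intended 'checkpoint: 5'.
Call chain: main.
First divergence: position 8 — shown 'checkpoint: 19', intended 'checkpoint: 5'.
Intended log window:
  6: match at position 2
  7: screen_input called with 16, 3
  8: checkpoint: 5
Execution walk:
  trim_outliers([7, 9, 8, 7, 7, 12, 6, 1, 7, 12], 8) -> 2  [called from resolve_slot, line 10]
  resolve_slot([7, 9, 8, 7, 7, 12, 6, 1, 7, 12], 8) -> 16  [called from locate_pivot, line 23]
  screen_input(16, 3) -> 19  [called from locate_pivot, line 25]
  locate_pivot([7, 9, 8, 7, 7, 12, 6, 1, 7, 12], 8) -> 19  [called from main, line 31]
Log line origins:
  1 — main, line 30
  2 — locate_pivot, line 22
  3 — resolve_slot, line 9
  4 — trim_outliers, line 2
  5 — trim_outliers, line 5
  6 — resolve_slot, line 11
  7 — screen_input, line 16
  8 — main, line 32
A correct fix: line 18: replace `+` with `//`.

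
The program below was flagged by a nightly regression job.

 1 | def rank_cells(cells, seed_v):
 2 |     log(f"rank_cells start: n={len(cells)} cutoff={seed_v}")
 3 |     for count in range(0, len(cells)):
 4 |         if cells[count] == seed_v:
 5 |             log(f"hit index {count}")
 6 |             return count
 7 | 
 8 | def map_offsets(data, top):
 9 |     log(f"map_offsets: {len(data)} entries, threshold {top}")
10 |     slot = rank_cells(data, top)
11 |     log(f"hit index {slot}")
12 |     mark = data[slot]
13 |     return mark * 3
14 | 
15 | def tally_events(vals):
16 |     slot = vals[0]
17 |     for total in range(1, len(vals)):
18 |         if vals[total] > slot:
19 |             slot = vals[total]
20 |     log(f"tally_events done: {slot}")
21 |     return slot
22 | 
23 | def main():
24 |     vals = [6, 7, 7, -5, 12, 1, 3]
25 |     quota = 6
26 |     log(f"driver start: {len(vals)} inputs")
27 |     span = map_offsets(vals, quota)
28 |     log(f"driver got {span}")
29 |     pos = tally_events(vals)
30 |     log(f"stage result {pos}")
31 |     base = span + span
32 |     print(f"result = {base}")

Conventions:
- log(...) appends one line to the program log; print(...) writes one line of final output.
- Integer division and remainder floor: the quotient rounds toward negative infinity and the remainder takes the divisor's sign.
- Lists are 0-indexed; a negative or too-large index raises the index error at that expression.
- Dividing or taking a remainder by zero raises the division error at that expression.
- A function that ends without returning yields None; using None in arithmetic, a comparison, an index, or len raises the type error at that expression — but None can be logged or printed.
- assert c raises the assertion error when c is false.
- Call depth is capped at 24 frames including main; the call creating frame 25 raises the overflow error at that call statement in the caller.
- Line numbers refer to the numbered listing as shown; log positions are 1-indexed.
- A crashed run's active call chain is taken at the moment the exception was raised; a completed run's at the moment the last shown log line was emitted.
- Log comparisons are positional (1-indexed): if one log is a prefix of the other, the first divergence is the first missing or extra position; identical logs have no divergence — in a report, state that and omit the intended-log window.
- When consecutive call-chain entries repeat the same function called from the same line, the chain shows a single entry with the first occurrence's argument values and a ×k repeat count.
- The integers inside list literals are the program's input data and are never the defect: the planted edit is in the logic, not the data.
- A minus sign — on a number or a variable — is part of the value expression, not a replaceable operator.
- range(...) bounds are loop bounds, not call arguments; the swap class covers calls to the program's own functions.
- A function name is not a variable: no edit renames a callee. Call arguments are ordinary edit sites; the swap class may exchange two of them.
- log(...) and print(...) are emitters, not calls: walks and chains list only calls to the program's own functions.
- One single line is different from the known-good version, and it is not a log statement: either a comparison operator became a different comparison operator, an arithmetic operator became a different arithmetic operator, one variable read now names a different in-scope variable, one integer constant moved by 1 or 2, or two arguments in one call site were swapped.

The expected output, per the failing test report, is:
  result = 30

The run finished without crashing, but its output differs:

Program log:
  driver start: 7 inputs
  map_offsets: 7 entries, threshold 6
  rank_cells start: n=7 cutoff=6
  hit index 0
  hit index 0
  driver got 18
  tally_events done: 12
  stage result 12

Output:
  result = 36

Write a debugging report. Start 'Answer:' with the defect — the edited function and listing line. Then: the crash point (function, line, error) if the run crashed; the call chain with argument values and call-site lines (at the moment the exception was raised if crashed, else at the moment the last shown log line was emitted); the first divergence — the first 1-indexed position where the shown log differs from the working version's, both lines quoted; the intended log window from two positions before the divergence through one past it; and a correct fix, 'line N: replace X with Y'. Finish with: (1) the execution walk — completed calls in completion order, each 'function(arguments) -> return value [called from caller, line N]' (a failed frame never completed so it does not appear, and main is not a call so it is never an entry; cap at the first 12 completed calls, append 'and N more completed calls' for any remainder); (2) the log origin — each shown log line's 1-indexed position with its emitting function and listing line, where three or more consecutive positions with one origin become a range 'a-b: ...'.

Answer: the defect is in main at line 31.
Key fact: No log line changed; the fault shows up purely in the output.
Call chain: main.
First divergence: none; the two logs match at every position.
Execution walk:
  rank_cells([6, 7, 7, -5, 12, 1, 3], 6) -> 0  [called from map_offsets, line 10]
  map_offsets([6, 7, 7, -5, 12, 1, 3], 6) -> 18  [called from main, line 27]
  tally_events([6, 7, 7, -5, 12, 1, 3]) -> 12  [called from main, line 29]
Origin of each log line:
  1: logged in main at line 26
  2: logged in map_offsets at line 9
  3: logged in rank_cells at line 2
  4: logged in rank_cells at line 5
  5: logged in map_offsets at line 11
  6: logged in main at line 28
  7: logged in tally_events at line 20
  8: logged in main at line 30
A correct fix: line 31: replace `span + span` with `span + pos`.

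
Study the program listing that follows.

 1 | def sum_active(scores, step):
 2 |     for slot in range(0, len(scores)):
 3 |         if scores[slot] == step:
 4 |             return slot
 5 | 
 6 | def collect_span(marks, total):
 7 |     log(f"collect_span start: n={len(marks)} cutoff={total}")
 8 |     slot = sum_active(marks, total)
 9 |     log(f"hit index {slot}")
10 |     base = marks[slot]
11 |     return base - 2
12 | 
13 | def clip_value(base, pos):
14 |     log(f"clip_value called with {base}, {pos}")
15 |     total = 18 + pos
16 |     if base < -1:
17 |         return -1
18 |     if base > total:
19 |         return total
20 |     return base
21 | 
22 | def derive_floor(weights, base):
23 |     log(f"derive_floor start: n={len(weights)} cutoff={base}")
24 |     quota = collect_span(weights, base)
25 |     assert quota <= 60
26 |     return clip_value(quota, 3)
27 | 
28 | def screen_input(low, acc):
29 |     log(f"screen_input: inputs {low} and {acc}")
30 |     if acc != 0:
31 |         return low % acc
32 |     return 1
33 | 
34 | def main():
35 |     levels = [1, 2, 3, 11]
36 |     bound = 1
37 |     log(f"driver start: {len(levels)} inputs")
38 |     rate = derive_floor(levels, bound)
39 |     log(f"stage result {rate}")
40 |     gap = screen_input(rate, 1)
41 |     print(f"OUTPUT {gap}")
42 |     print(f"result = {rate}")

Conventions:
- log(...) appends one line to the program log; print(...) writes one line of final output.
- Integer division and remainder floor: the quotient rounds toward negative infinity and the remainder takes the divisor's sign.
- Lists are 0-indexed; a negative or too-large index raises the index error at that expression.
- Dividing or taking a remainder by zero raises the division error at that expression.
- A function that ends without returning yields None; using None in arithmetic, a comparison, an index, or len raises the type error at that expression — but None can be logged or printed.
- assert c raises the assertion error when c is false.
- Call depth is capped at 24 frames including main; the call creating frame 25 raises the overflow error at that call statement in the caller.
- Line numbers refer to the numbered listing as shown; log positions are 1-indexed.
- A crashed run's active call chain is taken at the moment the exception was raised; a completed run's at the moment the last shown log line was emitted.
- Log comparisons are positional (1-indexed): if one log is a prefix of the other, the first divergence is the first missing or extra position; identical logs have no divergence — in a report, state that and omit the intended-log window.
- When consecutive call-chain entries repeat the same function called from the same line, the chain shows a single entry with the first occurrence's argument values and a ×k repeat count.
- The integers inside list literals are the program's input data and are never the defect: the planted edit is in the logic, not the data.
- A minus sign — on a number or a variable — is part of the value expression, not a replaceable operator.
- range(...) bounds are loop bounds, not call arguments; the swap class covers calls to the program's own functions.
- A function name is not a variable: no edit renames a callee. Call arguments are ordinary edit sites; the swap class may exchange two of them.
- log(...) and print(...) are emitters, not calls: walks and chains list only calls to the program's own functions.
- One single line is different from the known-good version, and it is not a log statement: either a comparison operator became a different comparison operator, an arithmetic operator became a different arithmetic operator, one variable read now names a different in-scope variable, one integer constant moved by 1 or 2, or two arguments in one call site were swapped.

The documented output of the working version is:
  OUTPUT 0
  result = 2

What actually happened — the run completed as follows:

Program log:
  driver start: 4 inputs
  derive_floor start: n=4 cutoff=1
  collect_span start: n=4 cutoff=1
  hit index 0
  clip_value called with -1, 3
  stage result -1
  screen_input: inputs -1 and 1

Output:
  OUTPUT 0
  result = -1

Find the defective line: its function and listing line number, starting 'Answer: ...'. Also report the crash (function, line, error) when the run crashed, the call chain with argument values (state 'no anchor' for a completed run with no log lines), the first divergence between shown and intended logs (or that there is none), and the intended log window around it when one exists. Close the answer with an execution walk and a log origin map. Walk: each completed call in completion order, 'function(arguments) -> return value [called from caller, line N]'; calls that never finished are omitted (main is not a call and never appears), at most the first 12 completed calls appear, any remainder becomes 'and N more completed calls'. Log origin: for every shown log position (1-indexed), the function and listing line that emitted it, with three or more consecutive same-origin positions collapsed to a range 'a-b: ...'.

Answer: the defect is in collect_span at line 11.
Key observation: At log position 5 the runs split — shown 'clip_value called with -1, 3', but the working version logs 'clip_value called with 2, 3'.
Call chain: main -> screen_input(-1, 1) (called at line 40).
First divergence: position 5; shown 'clip_value called with -1, 3' vs intended 'clip_value called with 2, 3'.
Intended log window:
  3: collect_span start: n=4 cutoff=1
  4: hit index 0
  5: clip_value called with 2, 3
  6: stage result 2
Execution walk:
  sum_active([1, 2, 3, 11], 1) -> 0  [called from collect_span, line 8]
  collect_span([1, 2, 3, 11], 1) -> -1  [called from derive_floor, line 24]
  clip_value(-1, 3) -> -1  [called from derive_floor, line 26]
  derive_floor([1, 2, 3, 11], 1) -> -1  [called from main, line 38]
  screen_input(-1, 1) -> 0  [called from main, line 40]
Origin of each log line:
  1: emitted by main (line 37)
  2: emitted by derive_floor (line 23)
  3: emitted by collect_span (line 7)
  4: emitted by collect_span (line 9)
  5: emitted by clip_value (line 14)
  6: emitted by main (line 39)
  7: emitted by screen_input (line 29)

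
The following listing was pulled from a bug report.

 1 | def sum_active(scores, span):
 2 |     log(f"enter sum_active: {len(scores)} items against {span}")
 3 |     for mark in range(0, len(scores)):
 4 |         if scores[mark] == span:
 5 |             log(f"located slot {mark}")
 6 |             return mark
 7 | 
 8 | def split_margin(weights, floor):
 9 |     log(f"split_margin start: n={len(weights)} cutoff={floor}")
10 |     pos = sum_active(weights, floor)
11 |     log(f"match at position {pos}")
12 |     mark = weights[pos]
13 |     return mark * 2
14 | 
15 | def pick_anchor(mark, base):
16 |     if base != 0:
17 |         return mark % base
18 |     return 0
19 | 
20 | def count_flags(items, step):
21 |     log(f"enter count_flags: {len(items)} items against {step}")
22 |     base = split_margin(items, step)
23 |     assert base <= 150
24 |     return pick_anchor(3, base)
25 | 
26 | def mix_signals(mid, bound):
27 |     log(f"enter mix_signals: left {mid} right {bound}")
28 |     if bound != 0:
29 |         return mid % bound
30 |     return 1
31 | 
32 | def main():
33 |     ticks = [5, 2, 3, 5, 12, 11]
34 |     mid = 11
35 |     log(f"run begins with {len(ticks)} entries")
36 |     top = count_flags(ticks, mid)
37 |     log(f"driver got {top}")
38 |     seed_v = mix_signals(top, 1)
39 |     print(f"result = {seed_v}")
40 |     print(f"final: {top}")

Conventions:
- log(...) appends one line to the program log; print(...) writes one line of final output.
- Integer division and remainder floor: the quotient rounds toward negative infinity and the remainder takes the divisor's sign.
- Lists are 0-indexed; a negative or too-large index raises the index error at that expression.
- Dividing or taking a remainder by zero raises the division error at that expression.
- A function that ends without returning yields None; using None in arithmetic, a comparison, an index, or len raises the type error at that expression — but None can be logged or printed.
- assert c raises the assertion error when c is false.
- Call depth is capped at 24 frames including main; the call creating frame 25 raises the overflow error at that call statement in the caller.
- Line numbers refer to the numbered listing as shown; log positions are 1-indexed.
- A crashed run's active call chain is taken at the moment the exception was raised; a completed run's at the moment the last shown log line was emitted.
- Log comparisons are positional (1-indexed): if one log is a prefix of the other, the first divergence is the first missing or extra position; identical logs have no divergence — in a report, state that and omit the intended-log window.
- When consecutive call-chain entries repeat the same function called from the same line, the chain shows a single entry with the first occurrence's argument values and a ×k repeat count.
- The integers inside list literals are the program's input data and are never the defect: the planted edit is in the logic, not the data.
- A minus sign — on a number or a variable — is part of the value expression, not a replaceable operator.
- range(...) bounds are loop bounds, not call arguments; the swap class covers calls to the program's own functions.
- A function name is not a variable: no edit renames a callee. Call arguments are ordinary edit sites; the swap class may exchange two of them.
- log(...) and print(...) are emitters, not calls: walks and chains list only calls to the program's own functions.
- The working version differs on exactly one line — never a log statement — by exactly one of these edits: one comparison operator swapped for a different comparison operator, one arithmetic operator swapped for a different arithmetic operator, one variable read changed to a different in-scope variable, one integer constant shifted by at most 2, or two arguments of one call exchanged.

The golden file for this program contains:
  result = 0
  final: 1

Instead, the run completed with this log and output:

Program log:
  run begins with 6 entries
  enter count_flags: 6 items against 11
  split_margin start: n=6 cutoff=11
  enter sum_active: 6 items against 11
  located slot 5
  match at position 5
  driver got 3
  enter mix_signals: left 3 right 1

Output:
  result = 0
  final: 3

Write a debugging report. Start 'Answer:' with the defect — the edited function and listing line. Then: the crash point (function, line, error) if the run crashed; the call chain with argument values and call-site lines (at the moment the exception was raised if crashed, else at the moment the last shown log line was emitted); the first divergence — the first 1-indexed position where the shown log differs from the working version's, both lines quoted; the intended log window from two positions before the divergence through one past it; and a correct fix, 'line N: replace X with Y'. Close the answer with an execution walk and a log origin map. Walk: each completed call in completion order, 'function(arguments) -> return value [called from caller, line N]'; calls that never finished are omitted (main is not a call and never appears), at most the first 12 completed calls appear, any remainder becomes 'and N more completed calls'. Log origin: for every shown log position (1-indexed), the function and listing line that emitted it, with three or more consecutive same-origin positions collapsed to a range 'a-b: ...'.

Answer: the defect is in count_flags at line 24.
Core observation: At log position 7 the runs split — shown 'driver got 3', but the working version logs 'driver got 1'.
Call chain: main -> mix_signals(3, 1) (called at line 38).
First divergence: position 7; shown 'driver got 3' vs intended 'driver got 1'.
Intended log window:
  5: located slot 5
  6: match at position 5
  7: driver got 1
  8: enter mix_signals: left 1 right 1
Execution walk:
  sum_active([5, 2, 3, 5, 12, 11], 11) -> 5  [called from split_margin, line 10]
  split_margin([5, 2, 3, 5, 12, 11], 11) -> 22  [called from count_flags, line 22]
  pick_anchor(3, 22) -> 3  [called from count_flags, line 24]
  count_flags([5, 2, 3, 5, 12, 11], 11) -> 3  [called from main, line 36]
  mix_signals(3, 1) -> 0  [called from main, line 38]
Origin of each log line:
  1 — main, line 35
  2 — count_flags, line 21
  3 — split_margin, line 9
  4 — sum_active, line 2
  5 — sum_active, line 5
  6 — split_margin, line 11
  7 — main, line 37
  8 — mix_signals, line 27
A correct fix: line 24: replace `pick_anchor(3, base)` with `pick_anchor(base, 3)`.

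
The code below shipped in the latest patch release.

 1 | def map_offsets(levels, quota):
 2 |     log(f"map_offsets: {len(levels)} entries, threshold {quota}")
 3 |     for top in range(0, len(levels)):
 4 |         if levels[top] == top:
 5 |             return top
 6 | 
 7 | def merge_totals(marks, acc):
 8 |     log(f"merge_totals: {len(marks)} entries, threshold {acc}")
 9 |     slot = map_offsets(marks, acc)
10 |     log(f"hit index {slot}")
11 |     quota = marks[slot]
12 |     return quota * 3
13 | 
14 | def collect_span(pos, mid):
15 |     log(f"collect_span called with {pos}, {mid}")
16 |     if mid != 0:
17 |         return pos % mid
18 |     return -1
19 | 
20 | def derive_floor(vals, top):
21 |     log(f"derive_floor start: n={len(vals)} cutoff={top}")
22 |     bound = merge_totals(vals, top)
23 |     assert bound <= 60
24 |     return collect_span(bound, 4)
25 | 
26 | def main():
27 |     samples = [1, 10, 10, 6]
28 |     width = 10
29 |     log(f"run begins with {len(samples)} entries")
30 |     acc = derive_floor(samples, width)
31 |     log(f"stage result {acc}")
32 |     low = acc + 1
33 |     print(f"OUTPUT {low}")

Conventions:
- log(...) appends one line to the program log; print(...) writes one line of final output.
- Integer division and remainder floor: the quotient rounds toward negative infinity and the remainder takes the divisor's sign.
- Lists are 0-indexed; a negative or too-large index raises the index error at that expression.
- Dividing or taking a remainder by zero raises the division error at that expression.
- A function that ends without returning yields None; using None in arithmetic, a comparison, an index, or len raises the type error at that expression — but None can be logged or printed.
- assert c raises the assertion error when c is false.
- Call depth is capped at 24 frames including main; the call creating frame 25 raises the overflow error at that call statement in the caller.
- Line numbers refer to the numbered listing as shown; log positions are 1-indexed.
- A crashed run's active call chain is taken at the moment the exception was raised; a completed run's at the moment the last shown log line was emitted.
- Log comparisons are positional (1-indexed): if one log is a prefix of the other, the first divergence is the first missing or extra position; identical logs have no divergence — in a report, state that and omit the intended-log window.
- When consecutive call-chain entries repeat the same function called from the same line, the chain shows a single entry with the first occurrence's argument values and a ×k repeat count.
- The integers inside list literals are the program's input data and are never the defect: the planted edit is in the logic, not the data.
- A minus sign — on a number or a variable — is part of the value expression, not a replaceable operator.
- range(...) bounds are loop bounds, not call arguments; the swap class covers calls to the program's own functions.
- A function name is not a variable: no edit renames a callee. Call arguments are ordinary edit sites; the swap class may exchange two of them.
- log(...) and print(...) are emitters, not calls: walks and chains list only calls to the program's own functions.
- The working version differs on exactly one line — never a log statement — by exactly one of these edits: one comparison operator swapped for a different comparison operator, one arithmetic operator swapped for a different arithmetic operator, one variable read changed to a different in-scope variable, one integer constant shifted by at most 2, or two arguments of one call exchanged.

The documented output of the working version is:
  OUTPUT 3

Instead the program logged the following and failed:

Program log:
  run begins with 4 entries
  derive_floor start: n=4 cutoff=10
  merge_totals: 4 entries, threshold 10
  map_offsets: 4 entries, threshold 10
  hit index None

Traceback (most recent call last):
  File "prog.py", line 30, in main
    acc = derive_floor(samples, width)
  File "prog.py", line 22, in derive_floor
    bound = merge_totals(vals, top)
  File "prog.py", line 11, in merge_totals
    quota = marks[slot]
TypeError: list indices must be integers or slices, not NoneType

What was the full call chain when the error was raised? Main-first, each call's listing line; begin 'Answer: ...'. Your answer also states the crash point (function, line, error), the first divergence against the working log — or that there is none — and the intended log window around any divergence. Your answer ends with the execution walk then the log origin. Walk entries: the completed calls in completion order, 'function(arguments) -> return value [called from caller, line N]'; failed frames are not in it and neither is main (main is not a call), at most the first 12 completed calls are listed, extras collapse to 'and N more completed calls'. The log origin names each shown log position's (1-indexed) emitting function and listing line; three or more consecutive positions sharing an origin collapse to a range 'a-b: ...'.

Answer: main -> derive_floor (called at line 30) -> merge_totals (called at line 22).
The tell: The log first diverges at position 5: the faulty run prints 'hit index None' where the working version prints 'hit index 1'.
Crash: merge_totals, line 11, TypeError.
First divergence: position 5; shown 'hit index None' vs intended 'hit index 1'.
Intended log window:
  3: merge_totals: 4 entries, threshold 10
  4: map_offsets: 4 entries, threshold 10
  5: hit index 1
  6: collect_span called with 30, 4
Execution walk:
  map_offsets([1, 10, 10, 6], 10) -> None  [called from merge_totals, line 9]
Log line origins:
  1: logged in main at line 29
  2: logged in derive_floor at line 21
  3: logged in merge_totals at line 8
  4: logged in map_offsets at line 2
  5: logged in merge_totals at line 10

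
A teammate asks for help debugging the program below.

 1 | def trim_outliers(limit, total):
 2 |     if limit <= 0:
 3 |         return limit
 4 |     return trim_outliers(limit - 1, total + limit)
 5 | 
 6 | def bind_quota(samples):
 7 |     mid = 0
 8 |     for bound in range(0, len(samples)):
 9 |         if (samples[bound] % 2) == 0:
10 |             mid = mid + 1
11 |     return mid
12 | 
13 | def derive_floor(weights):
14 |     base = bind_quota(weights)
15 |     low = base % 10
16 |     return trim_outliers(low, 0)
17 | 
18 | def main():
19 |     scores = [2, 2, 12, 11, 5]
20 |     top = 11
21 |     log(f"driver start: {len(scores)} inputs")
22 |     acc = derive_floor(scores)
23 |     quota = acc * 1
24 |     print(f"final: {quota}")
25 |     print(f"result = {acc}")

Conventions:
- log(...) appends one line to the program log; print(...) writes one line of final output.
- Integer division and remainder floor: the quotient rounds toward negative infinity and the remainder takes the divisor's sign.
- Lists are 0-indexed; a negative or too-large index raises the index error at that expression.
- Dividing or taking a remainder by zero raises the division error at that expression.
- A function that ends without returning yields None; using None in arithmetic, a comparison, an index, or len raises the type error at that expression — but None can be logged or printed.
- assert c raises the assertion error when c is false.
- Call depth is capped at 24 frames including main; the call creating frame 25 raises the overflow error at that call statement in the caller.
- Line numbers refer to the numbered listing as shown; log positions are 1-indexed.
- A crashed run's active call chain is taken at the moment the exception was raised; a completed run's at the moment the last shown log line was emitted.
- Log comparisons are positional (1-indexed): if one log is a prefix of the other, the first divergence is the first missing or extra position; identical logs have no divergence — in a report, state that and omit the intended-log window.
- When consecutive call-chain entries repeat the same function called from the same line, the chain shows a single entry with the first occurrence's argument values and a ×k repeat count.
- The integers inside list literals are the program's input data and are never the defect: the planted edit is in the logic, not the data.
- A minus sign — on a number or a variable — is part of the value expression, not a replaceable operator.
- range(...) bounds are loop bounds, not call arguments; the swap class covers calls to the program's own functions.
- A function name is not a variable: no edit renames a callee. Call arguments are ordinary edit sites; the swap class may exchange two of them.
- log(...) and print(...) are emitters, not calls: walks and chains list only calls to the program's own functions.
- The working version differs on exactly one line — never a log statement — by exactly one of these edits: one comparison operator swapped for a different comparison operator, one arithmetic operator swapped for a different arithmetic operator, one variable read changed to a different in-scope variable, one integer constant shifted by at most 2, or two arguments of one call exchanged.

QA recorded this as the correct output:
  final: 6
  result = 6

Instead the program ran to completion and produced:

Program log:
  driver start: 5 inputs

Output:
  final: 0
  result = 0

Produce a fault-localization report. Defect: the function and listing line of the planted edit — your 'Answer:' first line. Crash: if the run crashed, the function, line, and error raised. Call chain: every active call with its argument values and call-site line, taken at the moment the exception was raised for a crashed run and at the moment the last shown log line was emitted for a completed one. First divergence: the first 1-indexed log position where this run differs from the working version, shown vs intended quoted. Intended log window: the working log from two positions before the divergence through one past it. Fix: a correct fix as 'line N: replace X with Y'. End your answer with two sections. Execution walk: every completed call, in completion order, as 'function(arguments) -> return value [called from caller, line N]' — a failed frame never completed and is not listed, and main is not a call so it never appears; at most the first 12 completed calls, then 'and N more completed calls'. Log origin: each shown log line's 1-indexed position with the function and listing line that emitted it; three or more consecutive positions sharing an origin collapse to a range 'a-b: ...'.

Answer: the defect is in trim_outliers at line 3.
The tell: No log line changed; the fault shows up purely in the output.
Call chain: main.
First divergence: there is none — every log position agrees.
Execution walk:
  bind_quota([2, 2, 12, 11, 5]) -> 3  [called from derive_floor, line 14]
  trim_outliers(0, 6) -> 0  [called from trim_outliers, line 4]
  trim_outliers(1, 5) -> 0  [called from trim_outliers, line 4]
  trim_outliers(2, 3) -> 0  [called from trim_outliers, line 4]
  trim_outliers(3, 0) -> 0  [called from derive_floor, line 16]
  derive_floor([2, 2, 12, 11, 5]) -> 0  [called from main, line 22]
Origin of each log line:
  1: logged in main at line 21
A correct fix: line 3: replace `limit` with `total`.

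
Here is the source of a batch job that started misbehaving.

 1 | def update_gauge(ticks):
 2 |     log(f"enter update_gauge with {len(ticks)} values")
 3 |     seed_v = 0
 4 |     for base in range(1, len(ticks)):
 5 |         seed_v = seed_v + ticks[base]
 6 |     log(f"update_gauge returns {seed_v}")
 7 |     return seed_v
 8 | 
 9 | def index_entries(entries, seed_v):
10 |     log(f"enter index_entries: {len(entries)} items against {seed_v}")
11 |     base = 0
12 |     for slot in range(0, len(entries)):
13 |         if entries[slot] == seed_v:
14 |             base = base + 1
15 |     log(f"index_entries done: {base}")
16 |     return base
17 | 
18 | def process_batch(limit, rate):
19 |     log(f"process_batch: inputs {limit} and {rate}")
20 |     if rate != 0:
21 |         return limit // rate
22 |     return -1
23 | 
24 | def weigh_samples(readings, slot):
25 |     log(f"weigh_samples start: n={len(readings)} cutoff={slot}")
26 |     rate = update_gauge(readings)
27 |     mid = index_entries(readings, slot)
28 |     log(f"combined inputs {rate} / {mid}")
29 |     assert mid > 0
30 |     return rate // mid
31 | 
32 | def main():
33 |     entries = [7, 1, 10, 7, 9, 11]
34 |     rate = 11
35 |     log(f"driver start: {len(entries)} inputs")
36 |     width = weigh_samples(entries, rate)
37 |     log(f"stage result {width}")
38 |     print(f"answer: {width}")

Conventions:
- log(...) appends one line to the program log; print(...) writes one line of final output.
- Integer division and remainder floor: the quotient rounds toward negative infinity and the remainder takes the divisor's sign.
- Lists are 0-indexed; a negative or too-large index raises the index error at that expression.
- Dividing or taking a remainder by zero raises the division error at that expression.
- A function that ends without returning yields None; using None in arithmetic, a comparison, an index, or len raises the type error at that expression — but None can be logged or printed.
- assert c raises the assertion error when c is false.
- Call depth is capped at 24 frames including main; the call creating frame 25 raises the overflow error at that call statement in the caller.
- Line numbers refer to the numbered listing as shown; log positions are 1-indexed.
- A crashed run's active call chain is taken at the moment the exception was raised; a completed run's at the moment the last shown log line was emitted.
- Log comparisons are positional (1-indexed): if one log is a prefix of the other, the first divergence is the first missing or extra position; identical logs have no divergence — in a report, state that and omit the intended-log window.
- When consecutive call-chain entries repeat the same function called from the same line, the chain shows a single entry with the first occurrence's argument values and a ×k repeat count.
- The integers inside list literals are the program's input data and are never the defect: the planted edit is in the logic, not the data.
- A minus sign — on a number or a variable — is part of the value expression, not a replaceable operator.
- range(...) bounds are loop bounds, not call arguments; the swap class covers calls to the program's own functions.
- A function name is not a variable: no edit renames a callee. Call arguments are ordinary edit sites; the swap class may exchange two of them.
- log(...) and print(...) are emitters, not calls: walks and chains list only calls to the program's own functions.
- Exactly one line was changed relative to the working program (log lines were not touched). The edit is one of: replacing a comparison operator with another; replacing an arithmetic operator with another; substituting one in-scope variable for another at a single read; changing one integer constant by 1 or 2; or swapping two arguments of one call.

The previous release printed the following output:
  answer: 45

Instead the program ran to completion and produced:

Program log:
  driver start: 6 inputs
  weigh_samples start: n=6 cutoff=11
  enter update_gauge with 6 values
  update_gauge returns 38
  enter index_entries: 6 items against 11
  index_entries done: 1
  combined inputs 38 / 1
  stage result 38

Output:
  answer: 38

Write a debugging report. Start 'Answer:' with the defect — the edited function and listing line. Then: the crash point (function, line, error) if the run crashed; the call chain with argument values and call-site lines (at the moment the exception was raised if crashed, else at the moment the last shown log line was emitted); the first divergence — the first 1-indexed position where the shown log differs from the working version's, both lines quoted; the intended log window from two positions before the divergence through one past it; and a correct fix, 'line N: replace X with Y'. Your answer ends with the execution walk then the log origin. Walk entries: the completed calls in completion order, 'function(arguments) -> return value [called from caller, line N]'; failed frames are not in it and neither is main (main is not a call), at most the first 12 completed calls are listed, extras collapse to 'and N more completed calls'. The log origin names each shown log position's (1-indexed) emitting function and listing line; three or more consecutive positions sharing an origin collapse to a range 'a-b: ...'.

Answer: the defect is in update_gauge at line 4.
Key fact: At log position 4 the runs split — shown 'update_gauge returns 38', but the working version logs 'update_gauge returns 45'.
Call chain: main.
First divergence: position 4 — shown 'update_gauge returns 38', intended 'update_gauge returns 45'.
Intended log window:
  2: weigh_samples start: n=6 cutoff=11
  3: enter update_gauge with 6 values
  4: update_gauge returns 45
  5: enter index_entries: 6 items against 11
Execution walk:
  update_gauge([7, 1, 10, 7, 9, 11]) -> 38  [called from weigh_samples, line 26]
  index_entries([7, 1, 10, 7, 9, 11], 11) -> 1  [called from weigh_samples, line 27]
  weigh_samples([7, 1, 10, 7, 9, 11], 11) -> 38  [called from main, line 36]
Log line origins:
  1: from main, line 35
  2: from weigh_samples, line 25
  3: from update_gauge, line 2
  4: from update_gauge, line 6
  5: from index_entries, line 10
  6: from index_entries, line 15
  7: from weigh_samples, line 28
  8: from main, line 37
A correct fix: line 4: replace `1` with `0`.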